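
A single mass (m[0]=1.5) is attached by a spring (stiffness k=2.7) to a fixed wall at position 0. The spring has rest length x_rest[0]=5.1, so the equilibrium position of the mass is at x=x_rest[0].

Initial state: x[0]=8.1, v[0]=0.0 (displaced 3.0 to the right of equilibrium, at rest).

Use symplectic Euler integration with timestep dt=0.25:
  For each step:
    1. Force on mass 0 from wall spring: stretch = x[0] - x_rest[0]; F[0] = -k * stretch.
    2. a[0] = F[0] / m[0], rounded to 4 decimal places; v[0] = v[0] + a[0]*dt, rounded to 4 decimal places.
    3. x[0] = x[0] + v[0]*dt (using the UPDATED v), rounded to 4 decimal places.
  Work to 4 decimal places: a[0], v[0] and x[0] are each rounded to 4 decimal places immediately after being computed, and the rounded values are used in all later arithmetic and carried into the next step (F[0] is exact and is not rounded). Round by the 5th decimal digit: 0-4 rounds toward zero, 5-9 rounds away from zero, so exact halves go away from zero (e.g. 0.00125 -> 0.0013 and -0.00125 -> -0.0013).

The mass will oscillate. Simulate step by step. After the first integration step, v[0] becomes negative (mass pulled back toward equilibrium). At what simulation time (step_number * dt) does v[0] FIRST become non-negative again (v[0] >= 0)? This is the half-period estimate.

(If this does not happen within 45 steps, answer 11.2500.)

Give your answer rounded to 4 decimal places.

Answer: 2.5000

Derivation:
Step 0: x=[8.1000] v=[0.0000]
Step 1: x=[7.7625] v=[-1.3500]
Step 2: x=[7.1255] v=[-2.5481]
Step 3: x=[6.2606] v=[-3.4596]
Step 4: x=[5.2651] v=[-3.9819]
Step 5: x=[4.2511] v=[-4.0562]
Step 6: x=[3.3326] v=[-3.6742]
Step 7: x=[2.6129] v=[-2.8789]
Step 8: x=[2.1730] v=[-1.7597]
Step 9: x=[2.0624] v=[-0.4426]
Step 10: x=[2.2935] v=[0.9243]
First v>=0 after going negative at step 10, time=2.5000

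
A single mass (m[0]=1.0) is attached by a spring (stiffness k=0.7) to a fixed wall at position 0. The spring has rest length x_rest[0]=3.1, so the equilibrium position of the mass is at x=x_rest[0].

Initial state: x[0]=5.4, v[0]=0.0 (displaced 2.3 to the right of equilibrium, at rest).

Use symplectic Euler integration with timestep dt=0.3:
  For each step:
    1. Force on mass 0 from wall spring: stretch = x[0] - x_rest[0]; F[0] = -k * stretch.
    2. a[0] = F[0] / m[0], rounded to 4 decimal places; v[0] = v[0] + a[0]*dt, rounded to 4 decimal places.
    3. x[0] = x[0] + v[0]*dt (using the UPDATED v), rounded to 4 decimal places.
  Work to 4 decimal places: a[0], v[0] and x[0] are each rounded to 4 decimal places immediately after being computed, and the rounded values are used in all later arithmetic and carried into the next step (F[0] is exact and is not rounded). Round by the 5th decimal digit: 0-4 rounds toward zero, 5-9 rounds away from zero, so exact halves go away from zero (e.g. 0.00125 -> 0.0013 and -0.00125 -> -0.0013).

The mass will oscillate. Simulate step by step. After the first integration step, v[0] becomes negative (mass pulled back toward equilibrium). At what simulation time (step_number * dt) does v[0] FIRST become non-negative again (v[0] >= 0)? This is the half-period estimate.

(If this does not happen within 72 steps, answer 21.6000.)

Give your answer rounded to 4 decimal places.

Answer: 3.9000

Derivation:
Step 0: x=[5.4000] v=[0.0000]
Step 1: x=[5.2551] v=[-0.4830]
Step 2: x=[4.9744] v=[-0.9356]
Step 3: x=[4.5756] v=[-1.3292]
Step 4: x=[4.0839] v=[-1.6391]
Step 5: x=[3.5302] v=[-1.8457]
Step 6: x=[2.9494] v=[-1.9360]
Step 7: x=[2.3781] v=[-1.9044]
Step 8: x=[1.8523] v=[-1.7528]
Step 9: x=[1.4051] v=[-1.4908]
Step 10: x=[1.0646] v=[-1.1349]
Step 11: x=[0.8524] v=[-0.7075]
Step 12: x=[0.7818] v=[-0.2355]
Step 13: x=[0.8572] v=[0.2513]
First v>=0 after going negative at step 13, time=3.9000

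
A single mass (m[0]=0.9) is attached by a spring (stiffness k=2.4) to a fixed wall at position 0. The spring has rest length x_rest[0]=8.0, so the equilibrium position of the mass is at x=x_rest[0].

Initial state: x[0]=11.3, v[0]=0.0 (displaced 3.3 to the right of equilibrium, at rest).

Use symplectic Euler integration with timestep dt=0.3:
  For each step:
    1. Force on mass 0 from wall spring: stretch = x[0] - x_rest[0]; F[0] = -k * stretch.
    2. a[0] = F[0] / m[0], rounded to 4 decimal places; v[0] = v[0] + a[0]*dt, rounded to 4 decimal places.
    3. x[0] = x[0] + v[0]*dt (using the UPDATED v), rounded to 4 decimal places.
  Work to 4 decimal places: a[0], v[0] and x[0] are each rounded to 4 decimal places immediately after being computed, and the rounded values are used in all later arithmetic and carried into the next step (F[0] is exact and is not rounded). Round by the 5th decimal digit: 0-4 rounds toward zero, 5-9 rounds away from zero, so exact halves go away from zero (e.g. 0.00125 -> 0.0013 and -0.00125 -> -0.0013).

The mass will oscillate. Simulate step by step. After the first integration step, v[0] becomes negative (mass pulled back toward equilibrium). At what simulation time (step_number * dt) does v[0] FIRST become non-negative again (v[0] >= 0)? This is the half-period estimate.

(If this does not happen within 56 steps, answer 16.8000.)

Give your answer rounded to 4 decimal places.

Answer: 2.1000

Derivation:
Step 0: x=[11.3000] v=[0.0000]
Step 1: x=[10.5080] v=[-2.6400]
Step 2: x=[9.1141] v=[-4.6464]
Step 3: x=[7.4528] v=[-5.5377]
Step 4: x=[5.9228] v=[-5.0999]
Step 5: x=[4.8914] v=[-3.4381]
Step 6: x=[4.6060] v=[-0.9512]
Step 7: x=[5.1352] v=[1.7640]
First v>=0 after going negative at step 7, time=2.1000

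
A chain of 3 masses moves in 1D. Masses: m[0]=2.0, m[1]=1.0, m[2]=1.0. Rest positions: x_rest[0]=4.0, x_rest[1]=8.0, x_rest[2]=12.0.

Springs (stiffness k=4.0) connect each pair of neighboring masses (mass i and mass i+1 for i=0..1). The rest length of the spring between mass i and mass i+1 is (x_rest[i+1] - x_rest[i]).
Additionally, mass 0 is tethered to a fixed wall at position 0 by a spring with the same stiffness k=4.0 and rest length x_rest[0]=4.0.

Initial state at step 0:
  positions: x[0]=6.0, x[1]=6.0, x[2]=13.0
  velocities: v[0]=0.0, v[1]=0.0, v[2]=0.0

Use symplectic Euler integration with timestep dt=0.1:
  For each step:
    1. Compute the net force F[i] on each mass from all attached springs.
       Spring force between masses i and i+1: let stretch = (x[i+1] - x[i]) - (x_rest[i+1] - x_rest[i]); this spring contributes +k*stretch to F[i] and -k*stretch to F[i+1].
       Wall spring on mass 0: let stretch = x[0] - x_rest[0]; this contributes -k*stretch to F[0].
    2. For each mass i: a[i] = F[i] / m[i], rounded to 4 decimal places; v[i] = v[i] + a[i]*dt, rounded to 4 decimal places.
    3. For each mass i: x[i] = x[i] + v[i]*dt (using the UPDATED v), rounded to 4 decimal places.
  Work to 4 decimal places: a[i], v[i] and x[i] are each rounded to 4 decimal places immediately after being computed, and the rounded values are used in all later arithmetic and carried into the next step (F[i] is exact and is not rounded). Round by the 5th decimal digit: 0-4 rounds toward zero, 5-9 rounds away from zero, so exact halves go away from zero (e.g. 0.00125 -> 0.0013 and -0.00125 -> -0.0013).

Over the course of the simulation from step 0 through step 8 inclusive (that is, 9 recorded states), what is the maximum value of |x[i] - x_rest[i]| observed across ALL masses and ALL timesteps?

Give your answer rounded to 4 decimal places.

Step 0: x=[6.0000 6.0000 13.0000] v=[0.0000 0.0000 0.0000]
Step 1: x=[5.8800 6.2800 12.8800] v=[-1.2000 2.8000 -1.2000]
Step 2: x=[5.6504 6.8080 12.6560] v=[-2.2960 5.2800 -2.2400]
Step 3: x=[5.3309 7.5236 12.3581] v=[-3.1946 7.1562 -2.9792]
Step 4: x=[4.9487 8.3449 12.0268] v=[-3.8222 8.2129 -3.3130]
Step 5: x=[4.5354 9.1776 11.7082] v=[-4.1327 8.3272 -3.1858]
Step 6: x=[4.1243 9.9259 11.4484] v=[-4.1113 7.4826 -2.5980]
Step 7: x=[3.7467 10.5030 11.2877] v=[-3.7758 5.7710 -1.6070]
Step 8: x=[3.4293 10.8412 11.2556] v=[-3.1739 3.3824 -0.3209]
Max displacement = 2.8412

Answer: 2.8412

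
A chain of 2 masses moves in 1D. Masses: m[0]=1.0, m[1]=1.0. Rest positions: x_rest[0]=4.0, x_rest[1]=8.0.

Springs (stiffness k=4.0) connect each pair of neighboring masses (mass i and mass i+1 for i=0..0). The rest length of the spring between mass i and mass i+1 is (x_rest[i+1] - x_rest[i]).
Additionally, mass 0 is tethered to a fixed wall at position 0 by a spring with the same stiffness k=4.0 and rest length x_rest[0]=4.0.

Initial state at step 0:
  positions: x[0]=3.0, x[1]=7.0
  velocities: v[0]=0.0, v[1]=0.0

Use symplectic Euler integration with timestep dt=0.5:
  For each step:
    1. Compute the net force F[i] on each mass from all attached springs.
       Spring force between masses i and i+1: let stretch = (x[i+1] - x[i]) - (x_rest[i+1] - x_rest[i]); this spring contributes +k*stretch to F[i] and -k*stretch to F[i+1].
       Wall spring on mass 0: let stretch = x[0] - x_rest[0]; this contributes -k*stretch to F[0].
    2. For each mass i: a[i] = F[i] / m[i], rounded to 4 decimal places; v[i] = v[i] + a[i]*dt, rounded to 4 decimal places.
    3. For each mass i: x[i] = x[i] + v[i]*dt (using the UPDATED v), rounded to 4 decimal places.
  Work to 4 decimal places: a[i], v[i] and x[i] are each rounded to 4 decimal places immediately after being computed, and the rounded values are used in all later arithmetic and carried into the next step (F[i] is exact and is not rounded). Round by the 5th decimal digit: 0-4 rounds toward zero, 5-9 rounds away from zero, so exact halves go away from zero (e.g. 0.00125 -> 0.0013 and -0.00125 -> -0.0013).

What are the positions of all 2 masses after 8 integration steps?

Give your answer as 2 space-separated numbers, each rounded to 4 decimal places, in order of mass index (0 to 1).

Step 0: x=[3.0000 7.0000] v=[0.0000 0.0000]
Step 1: x=[4.0000 7.0000] v=[2.0000 0.0000]
Step 2: x=[4.0000 8.0000] v=[0.0000 2.0000]
Step 3: x=[4.0000 9.0000] v=[0.0000 2.0000]
Step 4: x=[5.0000 9.0000] v=[2.0000 0.0000]
Step 5: x=[5.0000 9.0000] v=[0.0000 0.0000]
Step 6: x=[4.0000 9.0000] v=[-2.0000 0.0000]
Step 7: x=[4.0000 8.0000] v=[0.0000 -2.0000]
Step 8: x=[4.0000 7.0000] v=[0.0000 -2.0000]

Answer: 4.0000 7.0000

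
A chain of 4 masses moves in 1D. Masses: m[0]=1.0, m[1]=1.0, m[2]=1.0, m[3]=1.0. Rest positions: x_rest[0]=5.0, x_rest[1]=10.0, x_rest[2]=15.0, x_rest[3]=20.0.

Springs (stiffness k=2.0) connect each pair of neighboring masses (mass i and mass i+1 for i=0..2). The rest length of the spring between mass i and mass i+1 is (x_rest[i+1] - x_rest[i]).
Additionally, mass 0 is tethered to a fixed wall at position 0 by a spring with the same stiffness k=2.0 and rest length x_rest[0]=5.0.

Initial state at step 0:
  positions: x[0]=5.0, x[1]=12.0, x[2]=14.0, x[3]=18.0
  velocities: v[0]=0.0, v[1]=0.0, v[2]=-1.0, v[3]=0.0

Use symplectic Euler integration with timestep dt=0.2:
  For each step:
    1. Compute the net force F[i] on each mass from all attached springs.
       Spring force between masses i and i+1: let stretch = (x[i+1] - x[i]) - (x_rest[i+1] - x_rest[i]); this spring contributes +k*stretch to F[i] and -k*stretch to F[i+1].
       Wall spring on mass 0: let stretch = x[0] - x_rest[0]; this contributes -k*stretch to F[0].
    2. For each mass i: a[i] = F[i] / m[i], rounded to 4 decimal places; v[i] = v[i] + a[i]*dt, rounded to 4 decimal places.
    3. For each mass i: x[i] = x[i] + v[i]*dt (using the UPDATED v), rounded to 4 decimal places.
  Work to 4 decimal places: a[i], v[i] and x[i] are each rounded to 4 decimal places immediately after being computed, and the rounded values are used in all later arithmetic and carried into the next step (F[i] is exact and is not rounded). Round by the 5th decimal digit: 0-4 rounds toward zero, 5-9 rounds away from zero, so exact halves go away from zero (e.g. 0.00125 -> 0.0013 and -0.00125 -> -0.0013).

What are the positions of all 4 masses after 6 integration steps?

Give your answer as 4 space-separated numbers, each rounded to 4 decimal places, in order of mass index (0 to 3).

Answer: 5.4647 7.8758 14.4654 19.4333

Derivation:
Step 0: x=[5.0000 12.0000 14.0000 18.0000] v=[0.0000 0.0000 -1.0000 0.0000]
Step 1: x=[5.1600 11.6000 13.9600 18.0800] v=[0.8000 -2.0000 -0.2000 0.4000]
Step 2: x=[5.4224 10.8736 14.0608 18.2304] v=[1.3120 -3.6320 0.5040 0.7520]
Step 3: x=[5.6871 9.9661 14.2402 18.4472] v=[1.3235 -4.5376 0.8970 1.0842]
Step 4: x=[5.8392 9.0582 14.4142 18.7275] v=[0.7603 -4.5396 0.8702 1.4014]
Step 5: x=[5.7816 8.3212 14.5048 19.0627] v=[-0.2878 -3.6848 0.4531 1.6761]
Step 6: x=[5.4647 7.8758 14.4654 19.4333] v=[-1.5846 -2.2272 -0.1972 1.8529]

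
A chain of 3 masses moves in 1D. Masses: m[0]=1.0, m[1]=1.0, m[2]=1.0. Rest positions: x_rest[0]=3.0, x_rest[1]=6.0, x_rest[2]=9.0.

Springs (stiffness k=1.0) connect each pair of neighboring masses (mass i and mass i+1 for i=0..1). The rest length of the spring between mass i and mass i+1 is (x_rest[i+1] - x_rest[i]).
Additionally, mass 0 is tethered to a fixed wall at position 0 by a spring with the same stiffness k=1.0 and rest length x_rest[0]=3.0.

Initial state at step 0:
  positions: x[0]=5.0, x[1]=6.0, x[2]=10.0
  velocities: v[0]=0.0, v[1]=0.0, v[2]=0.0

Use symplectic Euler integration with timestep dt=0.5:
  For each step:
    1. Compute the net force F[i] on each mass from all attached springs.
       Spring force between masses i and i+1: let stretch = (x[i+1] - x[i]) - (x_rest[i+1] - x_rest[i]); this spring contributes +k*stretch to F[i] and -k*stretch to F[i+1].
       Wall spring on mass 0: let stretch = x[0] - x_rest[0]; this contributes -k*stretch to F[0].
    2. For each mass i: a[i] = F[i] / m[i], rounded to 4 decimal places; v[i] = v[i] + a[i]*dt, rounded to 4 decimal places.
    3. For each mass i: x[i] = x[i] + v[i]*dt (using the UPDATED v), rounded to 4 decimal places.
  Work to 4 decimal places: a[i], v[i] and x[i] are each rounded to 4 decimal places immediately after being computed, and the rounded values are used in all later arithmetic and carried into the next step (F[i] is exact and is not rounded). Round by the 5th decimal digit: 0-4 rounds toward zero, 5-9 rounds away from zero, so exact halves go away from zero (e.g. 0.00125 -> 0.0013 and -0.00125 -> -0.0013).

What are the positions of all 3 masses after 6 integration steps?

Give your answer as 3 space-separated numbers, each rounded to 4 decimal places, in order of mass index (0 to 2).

Answer: 3.6523 4.7111 9.9741

Derivation:
Step 0: x=[5.0000 6.0000 10.0000] v=[0.0000 0.0000 0.0000]
Step 1: x=[4.0000 6.7500 9.7500] v=[-2.0000 1.5000 -0.5000]
Step 2: x=[2.6875 7.5625 9.5000] v=[-2.6250 1.6250 -0.5000]
Step 3: x=[1.9219 7.6407 9.5157] v=[-1.5313 0.1563 0.0313]
Step 4: x=[2.1055 6.7579 9.8126] v=[0.3672 -1.7656 0.5938]
Step 5: x=[2.9259 5.4757 10.0959] v=[1.6407 -2.5645 0.5665]
Step 6: x=[3.6523 4.7111 9.9741] v=[1.4527 -1.5293 -0.2436]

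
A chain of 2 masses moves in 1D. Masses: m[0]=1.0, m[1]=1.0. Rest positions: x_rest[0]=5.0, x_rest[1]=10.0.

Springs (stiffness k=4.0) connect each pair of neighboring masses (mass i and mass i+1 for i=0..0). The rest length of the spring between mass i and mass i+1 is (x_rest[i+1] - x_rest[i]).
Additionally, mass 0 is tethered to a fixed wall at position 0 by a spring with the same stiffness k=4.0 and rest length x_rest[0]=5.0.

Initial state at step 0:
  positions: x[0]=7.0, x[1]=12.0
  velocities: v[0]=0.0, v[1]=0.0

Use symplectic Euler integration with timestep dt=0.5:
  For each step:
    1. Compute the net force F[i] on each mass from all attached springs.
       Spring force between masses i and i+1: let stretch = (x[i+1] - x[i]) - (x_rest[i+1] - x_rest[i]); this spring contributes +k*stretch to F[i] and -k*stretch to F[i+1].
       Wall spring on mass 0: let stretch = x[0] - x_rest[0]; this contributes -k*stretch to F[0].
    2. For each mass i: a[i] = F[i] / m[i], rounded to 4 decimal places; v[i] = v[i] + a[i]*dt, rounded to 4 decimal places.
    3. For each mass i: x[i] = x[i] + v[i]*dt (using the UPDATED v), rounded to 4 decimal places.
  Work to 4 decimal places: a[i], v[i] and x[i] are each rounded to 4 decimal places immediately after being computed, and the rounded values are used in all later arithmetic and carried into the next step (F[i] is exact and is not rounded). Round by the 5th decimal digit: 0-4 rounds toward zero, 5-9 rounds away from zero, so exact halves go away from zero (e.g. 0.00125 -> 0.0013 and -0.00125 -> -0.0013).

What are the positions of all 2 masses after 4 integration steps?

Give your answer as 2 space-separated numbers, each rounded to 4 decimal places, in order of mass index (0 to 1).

Answer: 3.0000 8.0000

Derivation:
Step 0: x=[7.0000 12.0000] v=[0.0000 0.0000]
Step 1: x=[5.0000 12.0000] v=[-4.0000 0.0000]
Step 2: x=[5.0000 10.0000] v=[0.0000 -4.0000]
Step 3: x=[5.0000 8.0000] v=[0.0000 -4.0000]
Step 4: x=[3.0000 8.0000] v=[-4.0000 0.0000]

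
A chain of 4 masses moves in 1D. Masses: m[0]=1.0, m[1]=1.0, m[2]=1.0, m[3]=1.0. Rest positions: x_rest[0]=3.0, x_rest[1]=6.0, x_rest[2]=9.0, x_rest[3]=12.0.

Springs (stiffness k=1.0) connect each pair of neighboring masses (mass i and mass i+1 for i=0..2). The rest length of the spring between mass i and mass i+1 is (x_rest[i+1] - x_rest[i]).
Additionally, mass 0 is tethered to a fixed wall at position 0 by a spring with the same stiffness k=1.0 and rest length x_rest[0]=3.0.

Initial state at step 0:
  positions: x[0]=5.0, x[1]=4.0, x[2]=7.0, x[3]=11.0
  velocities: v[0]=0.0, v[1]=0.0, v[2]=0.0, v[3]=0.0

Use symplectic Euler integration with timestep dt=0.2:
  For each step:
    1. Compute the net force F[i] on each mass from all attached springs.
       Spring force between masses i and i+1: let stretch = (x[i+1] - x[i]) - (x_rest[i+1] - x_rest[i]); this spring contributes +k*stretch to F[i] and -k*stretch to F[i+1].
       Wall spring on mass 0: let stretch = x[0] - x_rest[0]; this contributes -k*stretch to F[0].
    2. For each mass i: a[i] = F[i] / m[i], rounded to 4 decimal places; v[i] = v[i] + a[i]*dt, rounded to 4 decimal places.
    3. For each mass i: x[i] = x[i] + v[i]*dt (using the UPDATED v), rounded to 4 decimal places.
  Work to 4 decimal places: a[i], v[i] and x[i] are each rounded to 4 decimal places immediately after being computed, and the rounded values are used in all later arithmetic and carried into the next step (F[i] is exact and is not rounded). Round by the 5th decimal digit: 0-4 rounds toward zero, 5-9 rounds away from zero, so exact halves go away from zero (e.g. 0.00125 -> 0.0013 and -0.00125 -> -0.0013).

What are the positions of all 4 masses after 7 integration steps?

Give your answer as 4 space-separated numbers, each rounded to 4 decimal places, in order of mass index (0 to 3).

Step 0: x=[5.0000 4.0000 7.0000 11.0000] v=[0.0000 0.0000 0.0000 0.0000]
Step 1: x=[4.7600 4.1600 7.0400 10.9600] v=[-1.2000 0.8000 0.2000 -0.2000]
Step 2: x=[4.3056 4.4592 7.1216 10.8832] v=[-2.2720 1.4960 0.4080 -0.3840]
Step 3: x=[3.6851 4.8588 7.2472 10.7759] v=[-3.1024 1.9978 0.6278 -0.5363]
Step 4: x=[2.9642 5.3069 7.4184 10.6475] v=[-3.6047 2.2407 0.8559 -0.6420]
Step 5: x=[2.2184 5.7458 7.6343 10.5099] v=[-3.7290 2.1945 1.0794 -0.6878]
Step 6: x=[1.5250 6.1191 7.8897 10.3773] v=[-3.4672 1.8667 1.2768 -0.6629]
Step 7: x=[0.9543 6.3795 8.1737 10.2652] v=[-2.8534 1.3020 1.4202 -0.5604]

Answer: 0.9543 6.3795 8.1737 10.2652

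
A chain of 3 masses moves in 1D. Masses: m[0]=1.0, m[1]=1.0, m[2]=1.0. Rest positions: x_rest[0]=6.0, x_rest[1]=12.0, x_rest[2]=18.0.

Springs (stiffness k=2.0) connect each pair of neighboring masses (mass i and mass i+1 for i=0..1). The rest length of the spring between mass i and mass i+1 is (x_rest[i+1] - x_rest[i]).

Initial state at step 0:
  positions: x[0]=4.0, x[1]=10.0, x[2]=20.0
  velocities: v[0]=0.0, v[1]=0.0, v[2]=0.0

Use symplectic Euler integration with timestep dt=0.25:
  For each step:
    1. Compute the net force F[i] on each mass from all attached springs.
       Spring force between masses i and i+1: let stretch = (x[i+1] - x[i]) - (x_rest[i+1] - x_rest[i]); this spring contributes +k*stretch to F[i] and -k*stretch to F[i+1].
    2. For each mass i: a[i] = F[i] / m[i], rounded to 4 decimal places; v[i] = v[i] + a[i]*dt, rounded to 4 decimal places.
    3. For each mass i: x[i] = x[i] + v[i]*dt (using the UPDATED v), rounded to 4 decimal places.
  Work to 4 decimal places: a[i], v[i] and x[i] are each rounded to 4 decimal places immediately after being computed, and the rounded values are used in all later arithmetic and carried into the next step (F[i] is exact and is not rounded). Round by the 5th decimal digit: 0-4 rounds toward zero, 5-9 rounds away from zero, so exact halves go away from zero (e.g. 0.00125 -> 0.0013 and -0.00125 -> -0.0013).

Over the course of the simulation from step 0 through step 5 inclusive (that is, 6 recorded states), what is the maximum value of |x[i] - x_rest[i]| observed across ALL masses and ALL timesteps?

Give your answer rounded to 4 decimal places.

Step 0: x=[4.0000 10.0000 20.0000] v=[0.0000 0.0000 0.0000]
Step 1: x=[4.0000 10.5000 19.5000] v=[0.0000 2.0000 -2.0000]
Step 2: x=[4.0625 11.3125 18.6250] v=[0.2500 3.2500 -3.5000]
Step 3: x=[4.2813 12.1328 17.5859] v=[0.8750 3.2813 -4.1563]
Step 4: x=[4.7315 12.6533 16.6152] v=[1.8008 2.0821 -3.8829]
Step 5: x=[5.4219 12.6789 15.8992] v=[2.7617 0.1022 -2.8639]
Max displacement = 2.1008

Answer: 2.1008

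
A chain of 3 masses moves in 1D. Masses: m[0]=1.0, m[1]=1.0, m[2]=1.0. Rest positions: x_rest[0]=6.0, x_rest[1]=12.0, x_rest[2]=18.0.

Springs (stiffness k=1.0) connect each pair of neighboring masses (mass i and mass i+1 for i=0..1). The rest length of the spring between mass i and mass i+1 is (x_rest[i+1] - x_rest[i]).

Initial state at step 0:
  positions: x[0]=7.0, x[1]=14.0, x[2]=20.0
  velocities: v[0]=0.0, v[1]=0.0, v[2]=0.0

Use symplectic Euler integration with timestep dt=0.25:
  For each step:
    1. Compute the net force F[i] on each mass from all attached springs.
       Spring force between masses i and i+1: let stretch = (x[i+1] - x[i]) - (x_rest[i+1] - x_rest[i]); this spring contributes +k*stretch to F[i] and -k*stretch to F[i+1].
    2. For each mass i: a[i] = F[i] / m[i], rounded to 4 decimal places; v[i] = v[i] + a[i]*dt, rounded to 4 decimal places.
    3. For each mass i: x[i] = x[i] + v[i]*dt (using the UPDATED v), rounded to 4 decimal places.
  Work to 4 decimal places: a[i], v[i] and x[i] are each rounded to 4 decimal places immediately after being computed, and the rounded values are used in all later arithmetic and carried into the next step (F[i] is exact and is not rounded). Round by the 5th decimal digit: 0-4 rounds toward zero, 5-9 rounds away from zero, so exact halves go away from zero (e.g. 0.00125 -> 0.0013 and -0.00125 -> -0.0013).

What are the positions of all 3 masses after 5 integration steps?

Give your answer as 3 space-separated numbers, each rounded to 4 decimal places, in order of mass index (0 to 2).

Answer: 7.6964 13.4148 19.8889

Derivation:
Step 0: x=[7.0000 14.0000 20.0000] v=[0.0000 0.0000 0.0000]
Step 1: x=[7.0625 13.9375 20.0000] v=[0.2500 -0.2500 0.0000]
Step 2: x=[7.1797 13.8242 19.9961] v=[0.4688 -0.4531 -0.0156]
Step 3: x=[7.3372 13.6814 19.9815] v=[0.6299 -0.5713 -0.0586]
Step 4: x=[7.5162 13.5358 19.9481] v=[0.7160 -0.5823 -0.1336]
Step 5: x=[7.6964 13.4148 19.8889] v=[0.7209 -0.4841 -0.2367]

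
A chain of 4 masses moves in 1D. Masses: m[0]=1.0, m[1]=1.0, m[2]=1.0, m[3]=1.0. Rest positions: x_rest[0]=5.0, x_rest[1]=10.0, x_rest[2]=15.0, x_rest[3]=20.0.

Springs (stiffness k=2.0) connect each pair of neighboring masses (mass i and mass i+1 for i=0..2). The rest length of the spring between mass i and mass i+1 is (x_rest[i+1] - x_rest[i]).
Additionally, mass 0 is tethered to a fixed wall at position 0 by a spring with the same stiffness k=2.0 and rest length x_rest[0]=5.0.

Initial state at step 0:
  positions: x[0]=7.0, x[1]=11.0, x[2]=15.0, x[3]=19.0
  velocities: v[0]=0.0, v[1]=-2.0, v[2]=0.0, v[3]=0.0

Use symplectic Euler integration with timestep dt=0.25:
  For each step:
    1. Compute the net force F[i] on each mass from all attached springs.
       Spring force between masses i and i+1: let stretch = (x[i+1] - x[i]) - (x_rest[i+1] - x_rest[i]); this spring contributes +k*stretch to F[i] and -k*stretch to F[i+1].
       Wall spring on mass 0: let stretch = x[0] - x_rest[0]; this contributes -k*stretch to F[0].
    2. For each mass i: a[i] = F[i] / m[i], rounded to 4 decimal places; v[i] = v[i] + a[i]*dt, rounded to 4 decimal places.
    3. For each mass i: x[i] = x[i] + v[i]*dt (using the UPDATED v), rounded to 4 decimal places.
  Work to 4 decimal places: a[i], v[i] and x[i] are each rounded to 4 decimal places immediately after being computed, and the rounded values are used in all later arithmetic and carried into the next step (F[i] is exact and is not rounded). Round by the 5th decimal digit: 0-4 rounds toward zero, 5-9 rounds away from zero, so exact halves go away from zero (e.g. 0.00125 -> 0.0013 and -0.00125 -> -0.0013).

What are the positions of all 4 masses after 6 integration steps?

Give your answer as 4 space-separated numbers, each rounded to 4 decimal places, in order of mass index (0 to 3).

Answer: 2.7823 8.7607 14.4703 20.4977

Derivation:
Step 0: x=[7.0000 11.0000 15.0000 19.0000] v=[0.0000 -2.0000 0.0000 0.0000]
Step 1: x=[6.6250 10.5000 15.0000 19.1250] v=[-1.5000 -2.0000 0.0000 0.5000]
Step 2: x=[5.9063 10.0781 14.9531 19.3594] v=[-2.8750 -1.6875 -0.1875 0.9375]
Step 3: x=[4.9707 9.7441 14.8476 19.6680] v=[-3.7423 -1.3359 -0.4219 1.2344]
Step 4: x=[4.0105 9.4514 14.7067 19.9991] v=[-3.8410 -1.1709 -0.5635 1.3242]
Step 5: x=[3.2291 9.1355 14.5705 20.2936] v=[-3.1258 -1.2637 -0.5450 1.1780]
Step 6: x=[2.7823 8.7607 14.4703 20.4977] v=[-1.7872 -1.4994 -0.4010 0.8165]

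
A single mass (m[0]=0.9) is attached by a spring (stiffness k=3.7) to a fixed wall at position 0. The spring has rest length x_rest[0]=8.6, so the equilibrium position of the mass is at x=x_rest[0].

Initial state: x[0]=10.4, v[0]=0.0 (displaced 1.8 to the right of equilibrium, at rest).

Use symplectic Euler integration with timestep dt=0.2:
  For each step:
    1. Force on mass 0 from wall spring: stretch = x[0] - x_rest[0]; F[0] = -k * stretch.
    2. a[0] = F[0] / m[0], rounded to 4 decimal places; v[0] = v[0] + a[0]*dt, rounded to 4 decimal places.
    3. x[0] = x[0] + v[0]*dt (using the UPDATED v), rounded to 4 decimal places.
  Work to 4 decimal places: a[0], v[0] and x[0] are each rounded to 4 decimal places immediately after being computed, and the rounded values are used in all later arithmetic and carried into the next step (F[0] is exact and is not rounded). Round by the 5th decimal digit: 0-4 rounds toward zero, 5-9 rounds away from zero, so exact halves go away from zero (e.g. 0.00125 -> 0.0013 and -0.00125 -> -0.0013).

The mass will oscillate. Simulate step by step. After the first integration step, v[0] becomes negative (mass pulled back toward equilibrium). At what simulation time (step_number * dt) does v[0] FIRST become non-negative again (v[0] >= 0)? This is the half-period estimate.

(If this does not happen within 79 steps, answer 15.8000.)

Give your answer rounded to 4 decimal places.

Answer: 1.6000

Derivation:
Step 0: x=[10.4000] v=[0.0000]
Step 1: x=[10.1040] v=[-1.4800]
Step 2: x=[9.5607] v=[-2.7166]
Step 3: x=[8.8594] v=[-3.5065]
Step 4: x=[8.1154] v=[-3.7198]
Step 5: x=[7.4511] v=[-3.3214]
Step 6: x=[6.9758] v=[-2.3767]
Step 7: x=[6.7676] v=[-1.0412]
Step 8: x=[6.8607] v=[0.4654]
First v>=0 after going negative at step 8, time=1.6000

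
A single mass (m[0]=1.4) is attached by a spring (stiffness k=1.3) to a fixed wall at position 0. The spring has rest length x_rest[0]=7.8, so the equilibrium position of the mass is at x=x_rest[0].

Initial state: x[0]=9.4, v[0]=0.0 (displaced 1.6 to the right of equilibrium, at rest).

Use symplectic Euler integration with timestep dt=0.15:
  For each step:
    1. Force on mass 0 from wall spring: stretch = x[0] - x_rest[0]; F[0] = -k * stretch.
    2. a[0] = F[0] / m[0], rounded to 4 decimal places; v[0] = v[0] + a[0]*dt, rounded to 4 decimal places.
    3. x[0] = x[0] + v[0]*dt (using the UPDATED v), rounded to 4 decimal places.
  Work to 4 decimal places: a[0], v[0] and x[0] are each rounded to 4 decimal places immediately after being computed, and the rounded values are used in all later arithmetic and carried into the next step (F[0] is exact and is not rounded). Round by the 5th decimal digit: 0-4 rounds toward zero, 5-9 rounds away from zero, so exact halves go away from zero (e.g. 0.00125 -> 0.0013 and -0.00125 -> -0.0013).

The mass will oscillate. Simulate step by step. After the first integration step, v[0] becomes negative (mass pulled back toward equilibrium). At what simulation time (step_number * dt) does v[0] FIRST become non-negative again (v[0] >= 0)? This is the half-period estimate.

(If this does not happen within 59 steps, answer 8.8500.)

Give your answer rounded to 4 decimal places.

Answer: 3.3000

Derivation:
Step 0: x=[9.4000] v=[0.0000]
Step 1: x=[9.3666] v=[-0.2229]
Step 2: x=[9.3004] v=[-0.4411]
Step 3: x=[9.2029] v=[-0.6501]
Step 4: x=[9.0761] v=[-0.8455]
Step 5: x=[8.9226] v=[-1.0233]
Step 6: x=[8.7456] v=[-1.1797]
Step 7: x=[8.5489] v=[-1.3114]
Step 8: x=[8.3365] v=[-1.4157]
Step 9: x=[8.1129] v=[-1.4904]
Step 10: x=[7.8828] v=[-1.5340]
Step 11: x=[7.6510] v=[-1.5455]
Step 12: x=[7.4223] v=[-1.5247]
Step 13: x=[7.2015] v=[-1.4721]
Step 14: x=[6.9932] v=[-1.3887]
Step 15: x=[6.8018] v=[-1.2763]
Step 16: x=[6.6312] v=[-1.1373]
Step 17: x=[6.4850] v=[-0.9745]
Step 18: x=[6.3663] v=[-0.7913]
Step 19: x=[6.2776] v=[-0.5916]
Step 20: x=[6.2207] v=[-0.3795]
Step 21: x=[6.1968] v=[-0.1595]
Step 22: x=[6.2064] v=[0.0638]
First v>=0 after going negative at step 22, time=3.3000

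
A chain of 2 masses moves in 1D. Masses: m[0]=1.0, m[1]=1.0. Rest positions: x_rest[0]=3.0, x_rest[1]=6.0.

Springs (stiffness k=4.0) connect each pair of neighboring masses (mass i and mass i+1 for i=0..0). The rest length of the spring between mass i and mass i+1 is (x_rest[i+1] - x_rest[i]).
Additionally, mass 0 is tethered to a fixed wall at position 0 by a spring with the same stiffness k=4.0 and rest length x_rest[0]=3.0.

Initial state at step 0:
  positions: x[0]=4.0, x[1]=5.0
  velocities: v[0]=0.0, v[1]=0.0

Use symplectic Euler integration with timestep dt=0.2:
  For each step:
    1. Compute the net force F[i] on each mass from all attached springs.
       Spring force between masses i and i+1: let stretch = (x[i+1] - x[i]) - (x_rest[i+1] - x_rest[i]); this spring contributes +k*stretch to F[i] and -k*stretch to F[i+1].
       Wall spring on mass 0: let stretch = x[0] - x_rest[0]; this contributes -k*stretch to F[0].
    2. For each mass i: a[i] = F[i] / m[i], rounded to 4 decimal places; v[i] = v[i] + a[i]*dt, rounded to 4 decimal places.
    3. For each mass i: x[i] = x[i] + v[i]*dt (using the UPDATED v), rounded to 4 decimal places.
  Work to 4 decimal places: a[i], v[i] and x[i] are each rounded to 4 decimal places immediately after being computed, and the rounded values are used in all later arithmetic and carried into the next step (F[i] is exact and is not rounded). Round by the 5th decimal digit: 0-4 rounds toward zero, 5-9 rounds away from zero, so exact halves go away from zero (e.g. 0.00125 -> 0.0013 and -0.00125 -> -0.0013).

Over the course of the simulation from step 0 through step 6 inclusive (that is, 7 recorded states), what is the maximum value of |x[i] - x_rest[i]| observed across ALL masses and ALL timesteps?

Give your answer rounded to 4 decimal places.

Step 0: x=[4.0000 5.0000] v=[0.0000 0.0000]
Step 1: x=[3.5200 5.3200] v=[-2.4000 1.6000]
Step 2: x=[2.7648 5.8320] v=[-3.7760 2.5600]
Step 3: x=[2.0580 6.3332] v=[-3.5341 2.5062]
Step 4: x=[1.7059 6.6304] v=[-1.7603 1.4860]
Step 5: x=[1.8688 6.6197] v=[0.8146 -0.0536]
Step 6: x=[2.4929 6.3288] v=[3.1203 -1.4543]
Max displacement = 1.2941

Answer: 1.2941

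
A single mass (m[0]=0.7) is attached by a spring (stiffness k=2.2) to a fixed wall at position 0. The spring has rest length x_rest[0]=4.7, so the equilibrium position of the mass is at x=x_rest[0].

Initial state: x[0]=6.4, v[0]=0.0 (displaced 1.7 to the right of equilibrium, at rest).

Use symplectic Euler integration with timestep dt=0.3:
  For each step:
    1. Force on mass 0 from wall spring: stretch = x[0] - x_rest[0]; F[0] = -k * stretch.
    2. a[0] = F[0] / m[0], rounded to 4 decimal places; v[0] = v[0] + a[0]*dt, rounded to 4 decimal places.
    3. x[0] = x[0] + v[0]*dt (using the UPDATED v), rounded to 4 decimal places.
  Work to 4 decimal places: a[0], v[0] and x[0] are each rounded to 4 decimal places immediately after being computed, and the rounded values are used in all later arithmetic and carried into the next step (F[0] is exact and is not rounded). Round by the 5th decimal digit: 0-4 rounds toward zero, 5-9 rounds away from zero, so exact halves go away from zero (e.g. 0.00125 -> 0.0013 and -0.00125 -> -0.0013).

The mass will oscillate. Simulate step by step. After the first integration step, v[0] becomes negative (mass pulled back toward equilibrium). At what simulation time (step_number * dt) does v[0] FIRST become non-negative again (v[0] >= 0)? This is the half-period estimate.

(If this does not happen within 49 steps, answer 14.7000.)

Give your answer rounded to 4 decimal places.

Step 0: x=[6.4000] v=[0.0000]
Step 1: x=[5.9191] v=[-1.6029]
Step 2: x=[5.0934] v=[-2.7524]
Step 3: x=[4.1564] v=[-3.1233]
Step 4: x=[3.3732] v=[-2.6108]
Step 5: x=[2.9653] v=[-1.3598]
Step 6: x=[3.0480] v=[0.2758]
First v>=0 after going negative at step 6, time=1.8000

Answer: 1.8000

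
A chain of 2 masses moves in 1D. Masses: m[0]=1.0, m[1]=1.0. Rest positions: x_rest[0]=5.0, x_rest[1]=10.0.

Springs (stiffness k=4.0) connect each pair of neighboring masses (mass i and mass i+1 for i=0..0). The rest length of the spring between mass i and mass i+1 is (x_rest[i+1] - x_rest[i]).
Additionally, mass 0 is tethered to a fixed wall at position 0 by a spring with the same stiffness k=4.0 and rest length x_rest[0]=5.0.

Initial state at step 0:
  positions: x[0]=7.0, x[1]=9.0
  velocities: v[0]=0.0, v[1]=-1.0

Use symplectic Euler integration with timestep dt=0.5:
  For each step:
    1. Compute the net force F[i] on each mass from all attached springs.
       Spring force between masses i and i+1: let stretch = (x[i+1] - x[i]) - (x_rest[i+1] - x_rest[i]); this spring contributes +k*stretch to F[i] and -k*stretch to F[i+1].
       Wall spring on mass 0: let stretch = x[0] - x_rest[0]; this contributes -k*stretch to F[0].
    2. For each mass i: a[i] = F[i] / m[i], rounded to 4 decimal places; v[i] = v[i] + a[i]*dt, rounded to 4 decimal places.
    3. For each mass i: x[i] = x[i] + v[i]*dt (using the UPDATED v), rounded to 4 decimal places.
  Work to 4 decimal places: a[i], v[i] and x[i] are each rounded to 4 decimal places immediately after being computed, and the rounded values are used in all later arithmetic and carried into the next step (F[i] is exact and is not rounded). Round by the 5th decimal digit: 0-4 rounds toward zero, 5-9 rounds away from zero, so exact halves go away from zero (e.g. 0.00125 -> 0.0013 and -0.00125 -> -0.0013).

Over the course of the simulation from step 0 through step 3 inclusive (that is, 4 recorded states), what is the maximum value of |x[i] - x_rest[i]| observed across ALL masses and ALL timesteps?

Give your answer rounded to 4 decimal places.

Answer: 3.0000

Derivation:
Step 0: x=[7.0000 9.0000] v=[0.0000 -1.0000]
Step 1: x=[2.0000 11.5000] v=[-10.0000 5.0000]
Step 2: x=[4.5000 9.5000] v=[5.0000 -4.0000]
Step 3: x=[7.5000 7.5000] v=[6.0000 -4.0000]
Max displacement = 3.0000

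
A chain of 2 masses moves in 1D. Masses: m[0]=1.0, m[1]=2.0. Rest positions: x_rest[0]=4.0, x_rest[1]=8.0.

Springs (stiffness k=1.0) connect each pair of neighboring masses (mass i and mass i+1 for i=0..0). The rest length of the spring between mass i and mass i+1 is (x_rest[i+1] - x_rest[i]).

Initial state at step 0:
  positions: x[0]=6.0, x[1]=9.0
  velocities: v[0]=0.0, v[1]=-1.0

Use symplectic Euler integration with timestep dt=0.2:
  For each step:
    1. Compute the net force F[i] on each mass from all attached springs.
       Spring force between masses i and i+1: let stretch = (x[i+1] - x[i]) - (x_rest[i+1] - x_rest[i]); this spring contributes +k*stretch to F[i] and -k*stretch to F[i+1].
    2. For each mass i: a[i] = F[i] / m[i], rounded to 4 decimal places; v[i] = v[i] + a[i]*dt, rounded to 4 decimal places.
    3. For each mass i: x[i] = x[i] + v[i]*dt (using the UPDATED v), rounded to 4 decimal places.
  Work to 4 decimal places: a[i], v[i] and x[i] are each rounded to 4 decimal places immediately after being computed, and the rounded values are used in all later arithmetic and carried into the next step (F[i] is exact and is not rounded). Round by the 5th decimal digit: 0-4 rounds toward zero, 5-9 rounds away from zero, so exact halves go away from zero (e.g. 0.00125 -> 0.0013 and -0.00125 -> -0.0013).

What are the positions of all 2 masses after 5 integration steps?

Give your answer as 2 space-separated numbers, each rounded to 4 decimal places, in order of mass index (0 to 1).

Step 0: x=[6.0000 9.0000] v=[0.0000 -1.0000]
Step 1: x=[5.9600 8.8200] v=[-0.2000 -0.9000]
Step 2: x=[5.8744 8.6628] v=[-0.4280 -0.7860]
Step 3: x=[5.7403 8.5298] v=[-0.6703 -0.6648]
Step 4: x=[5.5578 8.4211] v=[-0.9124 -0.5437]
Step 5: x=[5.3299 8.3351] v=[-1.1397 -0.4300]

Answer: 5.3299 8.3351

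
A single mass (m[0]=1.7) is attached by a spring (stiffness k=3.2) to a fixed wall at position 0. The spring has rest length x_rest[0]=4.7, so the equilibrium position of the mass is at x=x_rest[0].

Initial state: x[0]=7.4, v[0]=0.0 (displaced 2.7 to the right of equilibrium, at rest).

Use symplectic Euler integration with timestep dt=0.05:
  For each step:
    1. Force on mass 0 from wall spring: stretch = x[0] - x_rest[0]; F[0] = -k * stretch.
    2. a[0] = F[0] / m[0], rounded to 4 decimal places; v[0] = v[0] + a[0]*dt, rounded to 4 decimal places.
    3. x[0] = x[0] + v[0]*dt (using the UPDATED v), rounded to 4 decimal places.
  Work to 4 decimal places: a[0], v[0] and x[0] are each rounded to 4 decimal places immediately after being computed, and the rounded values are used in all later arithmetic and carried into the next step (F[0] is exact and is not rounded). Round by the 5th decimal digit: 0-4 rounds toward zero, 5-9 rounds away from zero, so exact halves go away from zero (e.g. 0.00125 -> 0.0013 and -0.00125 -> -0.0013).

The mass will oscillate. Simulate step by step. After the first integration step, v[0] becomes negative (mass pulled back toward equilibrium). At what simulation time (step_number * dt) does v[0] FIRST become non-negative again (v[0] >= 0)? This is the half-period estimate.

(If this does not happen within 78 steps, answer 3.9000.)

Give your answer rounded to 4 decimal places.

Answer: 2.3000

Derivation:
Step 0: x=[7.4000] v=[0.0000]
Step 1: x=[7.3873] v=[-0.2541]
Step 2: x=[7.3620] v=[-0.5070]
Step 3: x=[7.3241] v=[-0.7575]
Step 4: x=[7.2739] v=[-1.0045]
Step 5: x=[7.2116] v=[-1.2468]
Step 6: x=[7.1374] v=[-1.4832]
Step 7: x=[7.0518] v=[-1.7126]
Step 8: x=[6.9551] v=[-1.9339]
Step 9: x=[6.8478] v=[-2.1461]
Step 10: x=[6.7304] v=[-2.3482]
Step 11: x=[6.6034] v=[-2.5393]
Step 12: x=[6.4675] v=[-2.7184]
Step 13: x=[6.3233] v=[-2.8848]
Step 14: x=[6.1714] v=[-3.0376]
Step 15: x=[6.0126] v=[-3.1761]
Step 16: x=[5.8476] v=[-3.2996]
Step 17: x=[5.6772] v=[-3.4076]
Step 18: x=[5.5022] v=[-3.4996]
Step 19: x=[5.3234] v=[-3.5751]
Step 20: x=[5.1417] v=[-3.6338]
Step 21: x=[4.9579] v=[-3.6754]
Step 22: x=[4.7729] v=[-3.6997]
Step 23: x=[4.5876] v=[-3.7066]
Step 24: x=[4.4028] v=[-3.6960]
Step 25: x=[4.2194] v=[-3.6680]
Step 26: x=[4.0383] v=[-3.6228]
Step 27: x=[3.8603] v=[-3.5605]
Step 28: x=[3.6862] v=[-3.4815]
Step 29: x=[3.5169] v=[-3.3861]
Step 30: x=[3.3532] v=[-3.2748]
Step 31: x=[3.1958] v=[-3.1480]
Step 32: x=[3.0455] v=[-3.0064]
Step 33: x=[2.9030] v=[-2.8507]
Step 34: x=[2.7689] v=[-2.6816]
Step 35: x=[2.6439] v=[-2.4999]
Step 36: x=[2.5286] v=[-2.3064]
Step 37: x=[2.4235] v=[-2.1020]
Step 38: x=[2.3291] v=[-1.8877]
Step 39: x=[2.2459] v=[-1.6646]
Step 40: x=[2.1742] v=[-1.4336]
Step 41: x=[2.1144] v=[-1.1959]
Step 42: x=[2.0668] v=[-0.9526]
Step 43: x=[2.0316] v=[-0.7048]
Step 44: x=[2.0089] v=[-0.4537]
Step 45: x=[1.9989] v=[-0.2004]
Step 46: x=[2.0016] v=[0.0538]
First v>=0 after going negative at step 46, time=2.3000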